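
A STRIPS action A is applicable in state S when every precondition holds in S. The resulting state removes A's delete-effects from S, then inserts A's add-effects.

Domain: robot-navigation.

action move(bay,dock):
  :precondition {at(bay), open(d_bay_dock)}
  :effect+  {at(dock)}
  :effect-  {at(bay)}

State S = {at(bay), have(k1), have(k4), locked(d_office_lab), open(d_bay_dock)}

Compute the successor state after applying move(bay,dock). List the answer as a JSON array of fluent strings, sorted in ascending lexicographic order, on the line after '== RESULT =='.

Progress:
  pre ⊆ S: {at(bay), open(d_bay_dock)} ⊆ S  — applicable
  S \ del = {have(k1), have(k4), locked(d_office_lab), open(d_bay_dock)}
  ∪ add   = {at(dock), have(k1), have(k4), locked(d_office_lab), open(d_bay_dock)}

== RESULT ==
["at(dock)", "have(k1)", "have(k4)", "locked(d_office_lab)", "open(d_bay_dock)"]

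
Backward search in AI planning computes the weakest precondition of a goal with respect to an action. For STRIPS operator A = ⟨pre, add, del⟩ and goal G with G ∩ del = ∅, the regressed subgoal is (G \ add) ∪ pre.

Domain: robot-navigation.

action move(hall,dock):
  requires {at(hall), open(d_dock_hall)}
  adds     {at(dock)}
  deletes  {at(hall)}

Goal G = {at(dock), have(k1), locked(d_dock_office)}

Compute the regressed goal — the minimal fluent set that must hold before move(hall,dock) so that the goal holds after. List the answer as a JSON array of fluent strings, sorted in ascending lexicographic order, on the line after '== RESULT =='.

Regress:
  G ∩ del = {}  (empty — regression defined)
  G \ add = {at(dock), have(k1), locked(d_dock_office)} \ {at(dock)} = {have(k1), locked(d_dock_office)}
  ∪ pre   = {have(k1), locked(d_dock_office)} ∪ {at(hall), open(d_dock_hall)}
          = {at(hall), have(k1), locked(d_dock_office), open(d_dock_hall)}

== RESULT ==
["at(hall)", "have(k1)", "locked(d_dock_office)", "open(d_dock_hall)"]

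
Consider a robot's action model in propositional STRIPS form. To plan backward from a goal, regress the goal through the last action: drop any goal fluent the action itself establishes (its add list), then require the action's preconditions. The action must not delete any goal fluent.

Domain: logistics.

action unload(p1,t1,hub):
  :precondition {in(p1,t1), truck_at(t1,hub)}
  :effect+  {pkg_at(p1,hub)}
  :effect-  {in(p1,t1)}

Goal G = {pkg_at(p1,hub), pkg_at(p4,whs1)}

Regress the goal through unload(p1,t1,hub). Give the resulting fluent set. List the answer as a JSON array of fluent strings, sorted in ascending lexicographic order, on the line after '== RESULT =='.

Regress:
  G ∩ del = {}  (empty — regression defined)
  G \ add = {pkg_at(p1,hub), pkg_at(p4,whs1)} \ {pkg_at(p1,hub)} = {pkg_at(p4,whs1)}
  ∪ pre   = {pkg_at(p4,whs1)} ∪ {in(p1,t1), truck_at(t1,hub)}
          = {in(p1,t1), pkg_at(p4,whs1), truck_at(t1,hub)}

== RESULT ==
["in(p1,t1)", "pkg_at(p4,whs1)", "truck_at(t1,hub)"]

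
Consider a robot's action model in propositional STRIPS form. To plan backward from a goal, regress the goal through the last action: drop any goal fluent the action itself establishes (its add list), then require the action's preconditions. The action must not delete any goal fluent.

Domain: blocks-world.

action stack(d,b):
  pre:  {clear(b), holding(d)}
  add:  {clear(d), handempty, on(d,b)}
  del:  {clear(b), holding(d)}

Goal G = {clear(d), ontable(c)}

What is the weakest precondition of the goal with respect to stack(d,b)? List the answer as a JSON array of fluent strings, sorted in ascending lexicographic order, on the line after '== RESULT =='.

Regress:
  G ∩ del = {}  (empty — regression defined)
  G \ add = {clear(d), ontable(c)} \ {clear(d), handempty, on(d,b)} = {ontable(c)}
  ∪ pre   = {ontable(c)} ∪ {clear(b), holding(d)}
          = {clear(b), holding(d), ontable(c)}

== RESULT ==
["clear(b)", "holding(d)", "ontable(c)"]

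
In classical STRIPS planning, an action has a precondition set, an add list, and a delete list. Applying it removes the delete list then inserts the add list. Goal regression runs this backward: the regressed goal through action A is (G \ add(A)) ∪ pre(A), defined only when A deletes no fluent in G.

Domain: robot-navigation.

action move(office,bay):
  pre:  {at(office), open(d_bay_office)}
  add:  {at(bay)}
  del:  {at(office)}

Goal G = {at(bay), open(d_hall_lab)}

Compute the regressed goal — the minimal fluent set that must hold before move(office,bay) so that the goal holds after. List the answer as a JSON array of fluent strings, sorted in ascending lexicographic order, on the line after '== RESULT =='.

Regress:
  G ∩ del = {}  (empty — regression defined)
  G \ add = {at(bay), open(d_hall_lab)} \ {at(bay)} = {open(d_hall_lab)}
  ∪ pre   = {open(d_hall_lab)} ∪ {at(office), open(d_bay_office)}
          = {at(office), open(d_bay_office), open(d_hall_lab)}

== RESULT ==
["at(office)", "open(d_bay_office)", "open(d_hall_lab)"]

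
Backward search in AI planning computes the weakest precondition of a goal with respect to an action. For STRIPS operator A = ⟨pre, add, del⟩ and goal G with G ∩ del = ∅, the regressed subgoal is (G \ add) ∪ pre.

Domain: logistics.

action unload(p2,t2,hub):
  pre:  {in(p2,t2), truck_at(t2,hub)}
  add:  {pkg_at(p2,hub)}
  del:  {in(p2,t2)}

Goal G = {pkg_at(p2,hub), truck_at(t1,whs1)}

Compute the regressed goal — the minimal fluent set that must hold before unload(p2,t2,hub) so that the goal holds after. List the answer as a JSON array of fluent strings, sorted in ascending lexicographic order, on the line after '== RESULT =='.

Regress:
  G ∩ del = {}  (empty — regression defined)
  G \ add = {pkg_at(p2,hub), truck_at(t1,whs1)} \ {pkg_at(p2,hub)} = {truck_at(t1,whs1)}
  ∪ pre   = {truck_at(t1,whs1)} ∪ {in(p2,t2), truck_at(t2,hub)}
          = {in(p2,t2), truck_at(t1,whs1), truck_at(t2,hub)}

== RESULT ==
["in(p2,t2)", "truck_at(t1,whs1)", "truck_at(t2,hub)"]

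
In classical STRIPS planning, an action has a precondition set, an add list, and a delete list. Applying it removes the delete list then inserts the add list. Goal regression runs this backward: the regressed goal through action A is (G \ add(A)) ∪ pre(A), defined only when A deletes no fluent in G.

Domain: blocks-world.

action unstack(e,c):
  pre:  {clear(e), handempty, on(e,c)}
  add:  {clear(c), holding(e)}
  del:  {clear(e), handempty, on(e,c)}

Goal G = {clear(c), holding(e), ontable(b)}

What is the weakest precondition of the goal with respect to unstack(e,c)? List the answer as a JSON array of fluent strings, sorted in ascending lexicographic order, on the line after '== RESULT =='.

Compute (G \ add) ∪ pre:
  G ∩ del = {}  (empty — regression defined)
  G \ add = {clear(c), holding(e), ontable(b)} \ {clear(c), holding(e)} = {ontable(b)}
  ∪ pre   = {ontable(b)} ∪ {clear(e), handempty, on(e,c)}
          = {clear(e), handempty, on(e,c), ontable(b)}

== RESULT ==
["clear(e)", "handempty", "on(e,c)", "ontable(b)"]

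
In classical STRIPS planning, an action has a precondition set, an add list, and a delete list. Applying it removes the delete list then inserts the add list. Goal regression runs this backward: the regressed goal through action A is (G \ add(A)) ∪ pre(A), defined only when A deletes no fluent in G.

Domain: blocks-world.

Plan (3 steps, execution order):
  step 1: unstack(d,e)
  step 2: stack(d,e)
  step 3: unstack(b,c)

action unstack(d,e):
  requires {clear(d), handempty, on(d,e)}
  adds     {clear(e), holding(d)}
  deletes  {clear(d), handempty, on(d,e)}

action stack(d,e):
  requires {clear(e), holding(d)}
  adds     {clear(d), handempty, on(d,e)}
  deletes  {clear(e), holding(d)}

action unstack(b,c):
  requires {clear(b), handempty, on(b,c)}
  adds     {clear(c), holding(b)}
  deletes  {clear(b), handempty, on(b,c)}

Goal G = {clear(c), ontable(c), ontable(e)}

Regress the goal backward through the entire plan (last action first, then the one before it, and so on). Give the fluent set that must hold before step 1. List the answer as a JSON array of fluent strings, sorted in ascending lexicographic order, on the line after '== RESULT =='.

Work backward from the goal:
  through step 3 (unstack(b,c)): drop {clear(c)}, keep {ontable(c), ontable(e)}, require {clear(b), handempty, on(b,c)}
    → {clear(b), handempty, on(b,c), ontable(c), ontable(e)}
  through step 2 (stack(d,e)): drop {handempty}, keep {clear(b), on(b,c), ontable(c), ontable(e)}, require {clear(e), holding(d)}
    → {clear(b), clear(e), holding(d), on(b,c), ontable(c), ontable(e)}
  through step 1 (unstack(d,e)): drop {clear(e), holding(d)}, keep {clear(b), on(b,c), ontable(c), ontable(e)}, require {clear(d), handempty, on(d,e)}
    → {clear(b), clear(d), handempty, on(b,c), on(d,e), ontable(c), ontable(e)}

== RESULT ==
["clear(b)", "clear(d)", "handempty", "on(b,c)", "on(d,e)", "ontable(c)", "ontable(e)"]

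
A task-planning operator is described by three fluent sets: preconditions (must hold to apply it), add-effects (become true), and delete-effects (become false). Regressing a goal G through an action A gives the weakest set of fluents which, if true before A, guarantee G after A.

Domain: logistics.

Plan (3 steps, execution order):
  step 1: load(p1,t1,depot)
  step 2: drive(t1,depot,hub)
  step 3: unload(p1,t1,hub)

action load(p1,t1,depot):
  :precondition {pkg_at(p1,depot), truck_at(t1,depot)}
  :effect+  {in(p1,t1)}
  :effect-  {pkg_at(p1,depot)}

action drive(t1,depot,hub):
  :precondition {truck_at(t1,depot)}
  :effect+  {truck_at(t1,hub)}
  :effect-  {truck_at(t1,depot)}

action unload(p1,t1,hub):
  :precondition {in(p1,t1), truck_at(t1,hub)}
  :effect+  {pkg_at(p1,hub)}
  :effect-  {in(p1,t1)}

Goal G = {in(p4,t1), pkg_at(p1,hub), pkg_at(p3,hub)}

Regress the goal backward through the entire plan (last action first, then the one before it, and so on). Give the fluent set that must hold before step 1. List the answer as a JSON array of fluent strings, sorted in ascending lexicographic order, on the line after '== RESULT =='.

Regress step by step:
  through step 3 (unload(p1,t1,hub)): drop {pkg_at(p1,hub)}, keep {in(p4,t1), pkg_at(p3,hub)}, require {in(p1,t1), truck_at(t1,hub)}
    → {in(p1,t1), in(p4,t1), pkg_at(p3,hub), truck_at(t1,hub)}
  through step 2 (drive(t1,depot,hub)): drop {truck_at(t1,hub)}, keep {in(p1,t1), in(p4,t1), pkg_at(p3,hub)}, require {truck_at(t1,depot)}
    → {in(p1,t1), in(p4,t1), pkg_at(p3,hub), truck_at(t1,depot)}
  through step 1 (load(p1,t1,depot)): drop {in(p1,t1)}, keep {in(p4,t1), pkg_at(p3,hub), truck_at(t1,depot)}, require {pkg_at(p1,depot), truck_at(t1,depot)}
    → {in(p4,t1), pkg_at(p1,depot), pkg_at(p3,hub), truck_at(t1,depot)}

== RESULT ==
["in(p4,t1)", "pkg_at(p1,depot)", "pkg_at(p3,hub)", "truck_at(t1,depot)"]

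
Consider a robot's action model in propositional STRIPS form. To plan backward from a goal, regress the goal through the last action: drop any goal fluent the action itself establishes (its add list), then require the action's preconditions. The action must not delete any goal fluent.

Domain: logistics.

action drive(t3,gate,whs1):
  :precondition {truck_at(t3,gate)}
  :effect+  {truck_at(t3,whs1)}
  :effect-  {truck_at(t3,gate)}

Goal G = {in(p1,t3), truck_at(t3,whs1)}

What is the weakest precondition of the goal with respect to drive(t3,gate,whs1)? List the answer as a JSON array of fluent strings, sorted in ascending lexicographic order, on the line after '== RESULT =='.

Compute (G \ add) ∪ pre:
  G ∩ del = {}  (empty — regression defined)
  G \ add = {in(p1,t3), truck_at(t3,whs1)} \ {truck_at(t3,whs1)} = {in(p1,t3)}
  ∪ pre   = {in(p1,t3)} ∪ {truck_at(t3,gate)}
          = {in(p1,t3), truck_at(t3,gate)}

== RESULT ==
["in(p1,t3)", "truck_at(t3,gate)"]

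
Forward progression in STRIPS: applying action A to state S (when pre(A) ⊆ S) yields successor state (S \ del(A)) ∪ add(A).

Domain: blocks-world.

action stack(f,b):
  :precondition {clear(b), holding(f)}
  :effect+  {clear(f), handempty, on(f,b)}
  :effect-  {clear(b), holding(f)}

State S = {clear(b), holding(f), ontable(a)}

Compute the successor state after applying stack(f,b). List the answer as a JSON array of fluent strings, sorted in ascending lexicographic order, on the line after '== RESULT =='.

Compute (S \ del) ∪ add:
  pre ⊆ S: {clear(b), holding(f)} ⊆ S  — applicable
  S \ del = {ontable(a)}
  ∪ add   = {clear(f), handempty, on(f,b), ontable(a)}

== RESULT ==
["clear(f)", "handempty", "on(f,b)", "ontable(a)"]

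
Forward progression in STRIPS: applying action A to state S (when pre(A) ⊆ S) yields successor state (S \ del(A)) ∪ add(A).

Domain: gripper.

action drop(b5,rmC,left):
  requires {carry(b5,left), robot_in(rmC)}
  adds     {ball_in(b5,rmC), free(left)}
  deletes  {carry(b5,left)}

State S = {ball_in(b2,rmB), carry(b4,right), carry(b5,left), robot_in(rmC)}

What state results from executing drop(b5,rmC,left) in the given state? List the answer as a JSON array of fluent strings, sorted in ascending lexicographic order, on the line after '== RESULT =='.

Progress:
  pre ⊆ S: {carry(b5,left), robot_in(rmC)} ⊆ S  — applicable
  S \ del = {ball_in(b2,rmB), carry(b4,right), robot_in(rmC)}
  ∪ add   = {ball_in(b2,rmB), ball_in(b5,rmC), carry(b4,right), free(left), robot_in(rmC)}

== RESULT ==
["ball_in(b2,rmB)", "ball_in(b5,rmC)", "carry(b4,right)", "free(left)", "robot_in(rmC)"]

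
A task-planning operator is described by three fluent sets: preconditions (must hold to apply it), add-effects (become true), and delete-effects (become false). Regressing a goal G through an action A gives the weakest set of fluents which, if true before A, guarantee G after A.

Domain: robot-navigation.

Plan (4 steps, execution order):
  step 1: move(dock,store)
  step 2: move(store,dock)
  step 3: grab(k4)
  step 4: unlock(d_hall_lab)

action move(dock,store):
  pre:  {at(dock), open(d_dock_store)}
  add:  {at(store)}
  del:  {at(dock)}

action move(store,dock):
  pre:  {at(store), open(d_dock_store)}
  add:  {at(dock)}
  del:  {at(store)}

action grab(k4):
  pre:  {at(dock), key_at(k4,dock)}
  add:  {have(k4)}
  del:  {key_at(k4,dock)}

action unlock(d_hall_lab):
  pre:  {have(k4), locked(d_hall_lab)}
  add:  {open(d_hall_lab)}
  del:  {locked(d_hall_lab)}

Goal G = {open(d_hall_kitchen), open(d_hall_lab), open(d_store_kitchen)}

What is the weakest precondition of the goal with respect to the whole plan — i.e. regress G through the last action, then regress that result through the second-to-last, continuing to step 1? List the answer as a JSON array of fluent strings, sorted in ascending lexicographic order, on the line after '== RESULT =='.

Regress step by step:
  through step 4 (unlock(d_hall_lab)): drop {open(d_hall_lab)}, keep {open(d_hall_kitchen), open(d_store_kitchen)}, require {have(k4), locked(d_hall_lab)}
    → {have(k4), locked(d_hall_lab), open(d_hall_kitchen), open(d_store_kitchen)}
  through step 3 (grab(k4)): drop {have(k4)}, keep {locked(d_hall_lab), open(d_hall_kitchen), open(d_store_kitchen)}, require {at(dock), key_at(k4,dock)}
    → {at(dock), key_at(k4,dock), locked(d_hall_lab), open(d_hall_kitchen), open(d_store_kitchen)}
  through step 2 (move(store,dock)): drop {at(dock)}, keep {key_at(k4,dock), locked(d_hall_lab), open(d_hall_kitchen), open(d_store_kitchen)}, require {at(store), open(d_dock_store)}
    → {at(store), key_at(k4,dock), locked(d_hall_lab), open(d_dock_store), open(d_hall_kitchen), open(d_store_kitchen)}
  through step 1 (move(dock,store)): drop {at(store)}, keep {key_at(k4,dock), locked(d_hall_lab), open(d_dock_store), open(d_hall_kitchen), open(d_store_kitchen)}, require {at(dock), open(d_dock_store)}
    → {at(dock), key_at(k4,dock), locked(d_hall_lab), open(d_dock_store), open(d_hall_kitchen), open(d_store_kitchen)}

== RESULT ==
["at(dock)", "key_at(k4,dock)", "locked(d_hall_lab)", "open(d_dock_store)", "open(d_hall_kitchen)", "open(d_store_kitchen)"]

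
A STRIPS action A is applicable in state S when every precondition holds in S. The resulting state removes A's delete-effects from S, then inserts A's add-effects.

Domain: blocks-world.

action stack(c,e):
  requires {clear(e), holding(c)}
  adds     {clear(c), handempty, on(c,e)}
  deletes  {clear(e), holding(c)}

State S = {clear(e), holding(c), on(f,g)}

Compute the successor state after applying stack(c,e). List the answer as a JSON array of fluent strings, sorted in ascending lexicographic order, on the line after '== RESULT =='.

Compute (S \ del) ∪ add:
  pre ⊆ S: {clear(e), holding(c)} ⊆ S  — applicable
  S \ del = {on(f,g)}
  ∪ add   = {clear(c), handempty, on(c,e), on(f,g)}

== RESULT ==
["clear(c)", "handempty", "on(c,e)", "on(f,g)"]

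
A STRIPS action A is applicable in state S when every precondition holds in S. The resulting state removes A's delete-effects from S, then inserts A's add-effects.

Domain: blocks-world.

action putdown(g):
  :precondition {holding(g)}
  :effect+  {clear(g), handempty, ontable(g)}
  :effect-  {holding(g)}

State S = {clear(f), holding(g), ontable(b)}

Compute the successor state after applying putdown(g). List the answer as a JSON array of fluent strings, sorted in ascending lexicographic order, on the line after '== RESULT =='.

Progress:
  pre ⊆ S: {holding(g)} ⊆ S  — applicable
  S \ del = {clear(f), ontable(b)}
  ∪ add   = {clear(f), clear(g), handempty, ontable(b), ontable(g)}

== RESULT ==
["clear(f)", "clear(g)", "handempty", "ontable(b)", "ontable(g)"]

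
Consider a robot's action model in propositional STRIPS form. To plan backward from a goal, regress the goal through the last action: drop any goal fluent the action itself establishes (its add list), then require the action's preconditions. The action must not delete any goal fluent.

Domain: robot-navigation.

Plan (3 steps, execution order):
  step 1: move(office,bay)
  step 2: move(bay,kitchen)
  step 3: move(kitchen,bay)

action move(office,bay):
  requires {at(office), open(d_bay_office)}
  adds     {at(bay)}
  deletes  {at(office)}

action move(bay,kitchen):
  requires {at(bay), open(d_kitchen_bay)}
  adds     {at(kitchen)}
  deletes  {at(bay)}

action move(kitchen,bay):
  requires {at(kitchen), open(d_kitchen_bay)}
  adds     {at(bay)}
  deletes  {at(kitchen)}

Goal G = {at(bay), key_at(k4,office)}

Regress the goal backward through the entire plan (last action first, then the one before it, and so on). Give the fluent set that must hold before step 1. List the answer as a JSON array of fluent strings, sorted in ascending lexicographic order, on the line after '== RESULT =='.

Regress step by step:
  through step 3 (move(kitchen,bay)): drop {at(bay)}, keep {key_at(k4,office)}, require {at(kitchen), open(d_kitchen_bay)}
    → {at(kitchen), key_at(k4,office), open(d_kitchen_bay)}
  through step 2 (move(bay,kitchen)): drop {at(kitchen)}, keep {key_at(k4,office), open(d_kitchen_bay)}, require {at(bay), open(d_kitchen_bay)}
    → {at(bay), key_at(k4,office), open(d_kitchen_bay)}
  through step 1 (move(office,bay)): drop {at(bay)}, keep {key_at(k4,office), open(d_kitchen_bay)}, require {at(office), open(d_bay_office)}
    → {at(office), key_at(k4,office), open(d_bay_office), open(d_kitchen_bay)}

== RESULT ==
["at(office)", "key_at(k4,office)", "open(d_bay_office)", "open(d_kitchen_bay)"]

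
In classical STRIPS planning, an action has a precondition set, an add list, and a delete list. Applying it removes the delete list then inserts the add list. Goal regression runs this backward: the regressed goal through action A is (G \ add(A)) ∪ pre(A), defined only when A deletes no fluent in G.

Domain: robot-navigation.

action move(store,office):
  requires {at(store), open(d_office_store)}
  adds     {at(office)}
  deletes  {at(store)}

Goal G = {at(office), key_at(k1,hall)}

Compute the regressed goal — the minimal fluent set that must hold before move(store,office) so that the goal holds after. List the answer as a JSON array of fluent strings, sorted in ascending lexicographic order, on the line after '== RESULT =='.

Regress:
  G ∩ del = {}  (empty — regression defined)
  G \ add = {at(office), key_at(k1,hall)} \ {at(office)} = {key_at(k1,hall)}
  ∪ pre   = {key_at(k1,hall)} ∪ {at(store), open(d_office_store)}
          = {at(store), key_at(k1,hall), open(d_office_store)}

== RESULT ==
["at(store)", "key_at(k1,hall)", "open(d_office_store)"]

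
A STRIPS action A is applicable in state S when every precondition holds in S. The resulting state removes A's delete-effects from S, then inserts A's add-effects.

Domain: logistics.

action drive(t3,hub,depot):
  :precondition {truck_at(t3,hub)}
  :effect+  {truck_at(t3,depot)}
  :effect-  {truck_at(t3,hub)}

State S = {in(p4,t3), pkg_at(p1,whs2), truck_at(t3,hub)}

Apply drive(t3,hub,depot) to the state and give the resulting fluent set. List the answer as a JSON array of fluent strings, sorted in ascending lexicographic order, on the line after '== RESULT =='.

Compute (S \ del) ∪ add:
  pre ⊆ S: {truck_at(t3,hub)} ⊆ S  — applicable
  S \ del = {in(p4,t3), pkg_at(p1,whs2)}
  ∪ add   = {in(p4,t3), pkg_at(p1,whs2), truck_at(t3,depot)}

== RESULT ==
["in(p4,t3)", "pkg_at(p1,whs2)", "truck_at(t3,depot)"]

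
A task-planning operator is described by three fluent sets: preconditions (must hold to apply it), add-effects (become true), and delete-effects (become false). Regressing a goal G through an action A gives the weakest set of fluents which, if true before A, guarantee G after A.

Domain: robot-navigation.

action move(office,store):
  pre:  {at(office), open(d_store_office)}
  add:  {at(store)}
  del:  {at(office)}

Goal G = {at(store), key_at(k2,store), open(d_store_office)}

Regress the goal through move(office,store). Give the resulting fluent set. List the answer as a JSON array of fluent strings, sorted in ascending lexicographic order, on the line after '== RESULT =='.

Regress:
  G ∩ del = {}  (empty — regression defined)
  G \ add = {at(store), key_at(k2,store), open(d_store_office)} \ {at(store)} = {key_at(k2,store), open(d_store_office)}
  ∪ pre   = {key_at(k2,store), open(d_store_office)} ∪ {at(office), open(d_store_office)}
          = {at(office), key_at(k2,store), open(d_store_office)}

== RESULT ==
["at(office)", "key_at(k2,store)", "open(d_store_office)"]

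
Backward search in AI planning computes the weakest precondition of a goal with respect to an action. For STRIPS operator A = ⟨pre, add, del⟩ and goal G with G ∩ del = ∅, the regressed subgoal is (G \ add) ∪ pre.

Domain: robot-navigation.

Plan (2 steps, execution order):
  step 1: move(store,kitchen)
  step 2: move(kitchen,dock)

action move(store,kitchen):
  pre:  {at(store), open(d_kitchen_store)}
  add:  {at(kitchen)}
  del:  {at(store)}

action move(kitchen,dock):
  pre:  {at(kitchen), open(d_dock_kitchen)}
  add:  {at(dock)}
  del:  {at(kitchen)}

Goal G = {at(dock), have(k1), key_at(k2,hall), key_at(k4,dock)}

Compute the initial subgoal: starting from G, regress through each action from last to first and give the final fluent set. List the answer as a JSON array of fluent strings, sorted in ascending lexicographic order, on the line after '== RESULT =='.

Regress step by step:
  through step 2 (move(kitchen,dock)): drop {at(dock)}, keep {have(k1), key_at(k2,hall), key_at(k4,dock)}, require {at(kitchen), open(d_dock_kitchen)}
    → {at(kitchen), have(k1), key_at(k2,hall), key_at(k4,dock), open(d_dock_kitchen)}
  through step 1 (move(store,kitchen)): drop {at(kitchen)}, keep {have(k1), key_at(k2,hall), key_at(k4,dock), open(d_dock_kitchen)}, require {at(store), open(d_kitchen_store)}
    → {at(store), have(k1), key_at(k2,hall), key_at(k4,dock), open(d_dock_kitchen), open(d_kitchen_store)}

== RESULT ==
["at(store)", "have(k1)", "key_at(k2,hall)", "key_at(k4,dock)", "open(d_dock_kitchen)", "open(d_kitchen_store)"]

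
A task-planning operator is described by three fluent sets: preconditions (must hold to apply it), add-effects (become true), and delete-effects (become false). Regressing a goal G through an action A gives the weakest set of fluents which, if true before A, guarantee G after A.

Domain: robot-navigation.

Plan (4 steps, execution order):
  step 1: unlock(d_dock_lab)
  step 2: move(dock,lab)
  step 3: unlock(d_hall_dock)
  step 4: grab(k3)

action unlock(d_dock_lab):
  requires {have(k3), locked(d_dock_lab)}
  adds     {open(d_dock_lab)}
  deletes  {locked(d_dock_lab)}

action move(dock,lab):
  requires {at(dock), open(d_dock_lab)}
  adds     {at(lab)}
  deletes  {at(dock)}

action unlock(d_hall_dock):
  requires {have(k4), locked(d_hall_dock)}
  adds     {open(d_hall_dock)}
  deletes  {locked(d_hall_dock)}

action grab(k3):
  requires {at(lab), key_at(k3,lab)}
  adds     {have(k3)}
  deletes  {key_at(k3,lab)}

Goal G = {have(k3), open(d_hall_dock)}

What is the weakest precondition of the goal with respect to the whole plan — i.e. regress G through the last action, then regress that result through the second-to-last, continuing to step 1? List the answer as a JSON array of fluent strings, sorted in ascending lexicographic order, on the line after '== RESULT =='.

Regress step by step:
  through step 4 (grab(k3)): drop {have(k3)}, keep {open(d_hall_dock)}, require {at(lab), key_at(k3,lab)}
    → {at(lab), key_at(k3,lab), open(d_hall_dock)}
  through step 3 (unlock(d_hall_dock)): drop {open(d_hall_dock)}, keep {at(lab), key_at(k3,lab)}, require {have(k4), locked(d_hall_dock)}
    → {at(lab), have(k4), key_at(k3,lab), locked(d_hall_dock)}
  through step 2 (move(dock,lab)): drop {at(lab)}, keep {have(k4), key_at(k3,lab), locked(d_hall_dock)}, require {at(dock), open(d_dock_lab)}
    → {at(dock), have(k4), key_at(k3,lab), locked(d_hall_dock), open(d_dock_lab)}
  through step 1 (unlock(d_dock_lab)): drop {open(d_dock_lab)}, keep {at(dock), have(k4), key_at(k3,lab), locked(d_hall_dock)}, require {have(k3), locked(d_dock_lab)}
    → {at(dock), have(k3), have(k4), key_at(k3,lab), locked(d_dock_lab), locked(d_hall_dock)}

== RESULT ==
["at(dock)", "have(k3)", "have(k4)", "key_at(k3,lab)", "locked(d_dock_lab)", "locked(d_hall_dock)"]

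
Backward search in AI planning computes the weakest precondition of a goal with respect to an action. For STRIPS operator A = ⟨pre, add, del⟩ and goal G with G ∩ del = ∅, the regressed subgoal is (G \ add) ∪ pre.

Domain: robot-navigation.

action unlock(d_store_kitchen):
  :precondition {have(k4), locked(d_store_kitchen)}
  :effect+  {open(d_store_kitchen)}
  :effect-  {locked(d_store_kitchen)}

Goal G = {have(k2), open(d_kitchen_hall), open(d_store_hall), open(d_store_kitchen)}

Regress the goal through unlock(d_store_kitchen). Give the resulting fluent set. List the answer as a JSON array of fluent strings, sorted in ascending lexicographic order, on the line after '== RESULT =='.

Compute (G \ add) ∪ pre:
  G ∩ del = {}  (empty — regression defined)
  G \ add = {have(k2), open(d_kitchen_hall), open(d_store_hall), open(d_store_kitchen)} \ {open(d_store_kitchen)} = {have(k2), open(d_kitchen_hall), open(d_store_hall)}
  ∪ pre   = {have(k2), open(d_kitchen_hall), open(d_store_hall)} ∪ {have(k4), locked(d_store_kitchen)}
          = {have(k2), have(k4), locked(d_store_kitchen), open(d_kitchen_hall), open(d_store_hall)}

== RESULT ==
["have(k2)", "have(k4)", "locked(d_store_kitchen)", "open(d_kitchen_hall)", "open(d_store_hall)"]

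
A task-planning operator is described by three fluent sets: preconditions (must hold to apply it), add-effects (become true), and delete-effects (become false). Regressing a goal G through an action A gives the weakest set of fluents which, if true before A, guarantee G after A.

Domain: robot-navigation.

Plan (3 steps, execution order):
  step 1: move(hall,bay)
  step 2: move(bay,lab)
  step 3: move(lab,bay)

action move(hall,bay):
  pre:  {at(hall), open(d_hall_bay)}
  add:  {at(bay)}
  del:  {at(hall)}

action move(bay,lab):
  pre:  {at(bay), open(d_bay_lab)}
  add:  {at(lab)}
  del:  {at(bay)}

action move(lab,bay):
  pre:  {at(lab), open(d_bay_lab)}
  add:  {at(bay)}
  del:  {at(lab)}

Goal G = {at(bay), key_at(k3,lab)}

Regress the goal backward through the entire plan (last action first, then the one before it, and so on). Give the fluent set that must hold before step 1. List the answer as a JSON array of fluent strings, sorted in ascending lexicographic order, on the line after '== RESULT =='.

Work backward from the goal:
  through step 3 (move(lab,bay)): drop {at(bay)}, keep {key_at(k3,lab)}, require {at(lab), open(d_bay_lab)}
    → {at(lab), key_at(k3,lab), open(d_bay_lab)}
  through step 2 (move(bay,lab)): drop {at(lab)}, keep {key_at(k3,lab), open(d_bay_lab)}, require {at(bay), open(d_bay_lab)}
    → {at(bay), key_at(k3,lab), open(d_bay_lab)}
  through step 1 (move(hall,bay)): drop {at(bay)}, keep {key_at(k3,lab), open(d_bay_lab)}, require {at(hall), open(d_hall_bay)}
    → {at(hall), key_at(k3,lab), open(d_bay_lab), open(d_hall_bay)}

== RESULT ==
["at(hall)", "key_at(k3,lab)", "open(d_bay_lab)", "open(d_hall_bay)"]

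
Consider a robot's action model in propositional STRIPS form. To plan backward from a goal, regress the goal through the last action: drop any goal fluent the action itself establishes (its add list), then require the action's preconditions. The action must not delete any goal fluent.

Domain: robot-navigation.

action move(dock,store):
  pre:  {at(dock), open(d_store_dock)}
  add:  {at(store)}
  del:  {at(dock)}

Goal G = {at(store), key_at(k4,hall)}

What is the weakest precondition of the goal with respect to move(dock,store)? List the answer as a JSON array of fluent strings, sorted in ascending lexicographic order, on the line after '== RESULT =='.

Regress:
  G ∩ del = {}  (empty — regression defined)
  G \ add = {at(store), key_at(k4,hall)} \ {at(store)} = {key_at(k4,hall)}
  ∪ pre   = {key_at(k4,hall)} ∪ {at(dock), open(d_store_dock)}
          = {at(dock), key_at(k4,hall), open(d_store_dock)}

== RESULT ==
["at(dock)", "key_at(k4,hall)", "open(d_store_dock)"]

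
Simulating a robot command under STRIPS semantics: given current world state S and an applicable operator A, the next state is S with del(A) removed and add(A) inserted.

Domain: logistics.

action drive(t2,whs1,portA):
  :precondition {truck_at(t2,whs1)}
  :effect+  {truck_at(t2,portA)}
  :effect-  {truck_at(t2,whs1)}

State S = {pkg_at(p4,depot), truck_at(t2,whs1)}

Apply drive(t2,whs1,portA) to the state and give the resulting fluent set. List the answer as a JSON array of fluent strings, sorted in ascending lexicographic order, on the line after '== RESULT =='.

Progress:
  pre ⊆ S: {truck_at(t2,whs1)} ⊆ S  — applicable
  S \ del = {pkg_at(p4,depot)}
  ∪ add   = {pkg_at(p4,depot), truck_at(t2,portA)}

== RESULT ==
["pkg_at(p4,depot)", "truck_at(t2,portA)"]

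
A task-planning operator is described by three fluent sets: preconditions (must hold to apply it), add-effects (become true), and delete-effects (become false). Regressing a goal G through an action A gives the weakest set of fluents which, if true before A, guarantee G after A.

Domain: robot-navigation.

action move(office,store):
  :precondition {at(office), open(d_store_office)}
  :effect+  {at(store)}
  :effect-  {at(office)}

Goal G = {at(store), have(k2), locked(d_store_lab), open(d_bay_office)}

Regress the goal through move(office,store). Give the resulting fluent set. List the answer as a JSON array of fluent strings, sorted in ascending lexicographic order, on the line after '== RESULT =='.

Compute (G \ add) ∪ pre:
  G ∩ del = {}  (empty — regression defined)
  G \ add = {at(store), have(k2), locked(d_store_lab), open(d_bay_office)} \ {at(store)} = {have(k2), locked(d_store_lab), open(d_bay_office)}
  ∪ pre   = {have(k2), locked(d_store_lab), open(d_bay_office)} ∪ {at(office), open(d_store_office)}
          = {at(office), have(k2), locked(d_store_lab), open(d_bay_office), open(d_store_office)}

== RESULT ==
["at(office)", "have(k2)", "locked(d_store_lab)", "open(d_bay_office)", "open(d_store_office)"]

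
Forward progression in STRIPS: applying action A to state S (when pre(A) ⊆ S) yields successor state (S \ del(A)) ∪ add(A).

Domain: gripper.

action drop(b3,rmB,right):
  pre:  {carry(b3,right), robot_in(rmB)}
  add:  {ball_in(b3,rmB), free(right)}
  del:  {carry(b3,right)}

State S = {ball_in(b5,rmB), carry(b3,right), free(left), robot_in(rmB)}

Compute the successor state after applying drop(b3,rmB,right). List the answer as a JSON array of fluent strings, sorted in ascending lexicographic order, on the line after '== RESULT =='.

Progress:
  pre ⊆ S: {carry(b3,right), robot_in(rmB)} ⊆ S  — applicable
  S \ del = {ball_in(b5,rmB), free(left), robot_in(rmB)}
  ∪ add   = {ball_in(b3,rmB), ball_in(b5,rmB), free(left), free(right), robot_in(rmB)}

== RESULT ==
["ball_in(b3,rmB)", "ball_in(b5,rmB)", "free(left)", "free(right)", "robot_in(rmB)"]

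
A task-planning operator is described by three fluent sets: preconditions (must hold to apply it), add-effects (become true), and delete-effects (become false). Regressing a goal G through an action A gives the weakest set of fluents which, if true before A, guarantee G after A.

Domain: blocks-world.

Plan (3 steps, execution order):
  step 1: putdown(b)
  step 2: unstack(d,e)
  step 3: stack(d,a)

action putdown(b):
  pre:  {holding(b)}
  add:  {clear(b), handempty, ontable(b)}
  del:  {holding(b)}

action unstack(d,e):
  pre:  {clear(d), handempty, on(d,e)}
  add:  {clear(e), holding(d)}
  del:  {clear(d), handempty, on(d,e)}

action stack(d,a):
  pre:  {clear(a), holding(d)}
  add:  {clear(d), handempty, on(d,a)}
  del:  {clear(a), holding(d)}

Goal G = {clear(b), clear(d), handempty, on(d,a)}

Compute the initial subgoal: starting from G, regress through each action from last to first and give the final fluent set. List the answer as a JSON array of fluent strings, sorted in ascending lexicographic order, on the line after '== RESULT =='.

Regress step by step:
  through step 3 (stack(d,a)): drop {clear(d), handempty, on(d,a)}, keep {clear(b)}, require {clear(a), holding(d)}
    → {clear(a), clear(b), holding(d)}
  through step 2 (unstack(d,e)): drop {holding(d)}, keep {clear(a), clear(b)}, require {clear(d), handempty, on(d,e)}
    → {clear(a), clear(b), clear(d), handempty, on(d,e)}
  through step 1 (putdown(b)): drop {clear(b), handempty}, keep {clear(a), clear(d), on(d,e)}, require {holding(b)}
    → {clear(a), clear(d), holding(b), on(d,e)}

== RESULT ==
["clear(a)", "clear(d)", "holding(b)", "on(d,e)"]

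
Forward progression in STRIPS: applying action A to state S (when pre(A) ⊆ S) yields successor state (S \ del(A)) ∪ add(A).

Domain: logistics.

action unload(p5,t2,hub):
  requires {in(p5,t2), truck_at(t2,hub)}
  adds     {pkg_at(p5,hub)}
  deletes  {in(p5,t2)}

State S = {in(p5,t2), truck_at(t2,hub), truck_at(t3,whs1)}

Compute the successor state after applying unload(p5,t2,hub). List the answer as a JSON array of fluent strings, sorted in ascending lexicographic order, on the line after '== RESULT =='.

Progress:
  pre ⊆ S: {in(p5,t2), truck_at(t2,hub)} ⊆ S  — applicable
  S \ del = {truck_at(t2,hub), truck_at(t3,whs1)}
  ∪ add   = {pkg_at(p5,hub), truck_at(t2,hub), truck_at(t3,whs1)}

== RESULT ==
["pkg_at(p5,hub)", "truck_at(t2,hub)", "truck_at(t3,whs1)"]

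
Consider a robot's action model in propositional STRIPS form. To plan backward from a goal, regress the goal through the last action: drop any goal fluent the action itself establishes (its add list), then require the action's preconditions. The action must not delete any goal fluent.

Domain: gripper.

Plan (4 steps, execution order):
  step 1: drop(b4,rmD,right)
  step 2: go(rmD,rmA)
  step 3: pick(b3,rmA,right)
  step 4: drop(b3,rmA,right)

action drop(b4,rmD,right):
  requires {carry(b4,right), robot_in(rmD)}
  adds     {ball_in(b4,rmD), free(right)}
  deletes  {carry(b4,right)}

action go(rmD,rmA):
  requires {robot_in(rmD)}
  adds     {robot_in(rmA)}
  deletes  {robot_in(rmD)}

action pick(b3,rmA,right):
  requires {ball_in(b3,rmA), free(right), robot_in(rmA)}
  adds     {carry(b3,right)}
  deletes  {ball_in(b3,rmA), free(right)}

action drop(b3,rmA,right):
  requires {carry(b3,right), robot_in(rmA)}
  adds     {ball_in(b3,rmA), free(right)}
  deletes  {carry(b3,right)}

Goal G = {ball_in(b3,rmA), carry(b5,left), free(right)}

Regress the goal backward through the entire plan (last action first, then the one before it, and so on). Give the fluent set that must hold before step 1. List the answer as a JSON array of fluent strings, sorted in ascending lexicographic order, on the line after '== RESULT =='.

Work backward from the goal:
  through step 4 (drop(b3,rmA,right)): drop {ball_in(b3,rmA), free(right)}, keep {carry(b5,left)}, require {carry(b3,right), robot_in(rmA)}
    → {carry(b3,right), carry(b5,left), robot_in(rmA)}
  through step 3 (pick(b3,rmA,right)): drop {carry(b3,right)}, keep {carry(b5,left), robot_in(rmA)}, require {ball_in(b3,rmA), free(right), robot_in(rmA)}
    → {ball_in(b3,rmA), carry(b5,left), free(right), robot_in(rmA)}
  through step 2 (go(rmD,rmA)): drop {robot_in(rmA)}, keep {ball_in(b3,rmA), carry(b5,left), free(right)}, require {robot_in(rmD)}
    → {ball_in(b3,rmA), carry(b5,left), free(right), robot_in(rmD)}
  through step 1 (drop(b4,rmD,right)): drop {free(right)}, keep {ball_in(b3,rmA), carry(b5,left), robot_in(rmD)}, require {carry(b4,right), robot_in(rmD)}
    → {ball_in(b3,rmA), carry(b4,right), carry(b5,left), robot_in(rmD)}

== RESULT ==
["ball_in(b3,rmA)", "carry(b4,right)", "carry(b5,left)", "robot_in(rmD)"]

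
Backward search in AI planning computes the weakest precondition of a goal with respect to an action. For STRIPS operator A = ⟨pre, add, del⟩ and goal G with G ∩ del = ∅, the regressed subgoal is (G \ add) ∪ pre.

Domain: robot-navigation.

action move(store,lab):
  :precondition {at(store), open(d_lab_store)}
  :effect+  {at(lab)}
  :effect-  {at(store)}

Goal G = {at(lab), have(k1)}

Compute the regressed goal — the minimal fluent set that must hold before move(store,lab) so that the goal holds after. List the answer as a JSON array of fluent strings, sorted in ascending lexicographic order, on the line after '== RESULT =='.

Compute (G \ add) ∪ pre:
  G ∩ del = {}  (empty — regression defined)
  G \ add = {at(lab), have(k1)} \ {at(lab)} = {have(k1)}
  ∪ pre   = {have(k1)} ∪ {at(store), open(d_lab_store)}
          = {at(store), have(k1), open(d_lab_store)}

== RESULT ==
["at(store)", "have(k1)", "open(d_lab_store)"]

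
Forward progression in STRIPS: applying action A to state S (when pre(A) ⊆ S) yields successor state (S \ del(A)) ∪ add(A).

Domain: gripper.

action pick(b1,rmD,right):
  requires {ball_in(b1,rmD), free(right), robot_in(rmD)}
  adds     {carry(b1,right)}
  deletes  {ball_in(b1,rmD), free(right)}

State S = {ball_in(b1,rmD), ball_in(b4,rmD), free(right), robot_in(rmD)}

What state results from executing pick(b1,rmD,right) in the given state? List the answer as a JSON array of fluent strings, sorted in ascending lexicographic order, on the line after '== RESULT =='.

Compute (S \ del) ∪ add:
  pre ⊆ S: {ball_in(b1,rmD), free(right), robot_in(rmD)} ⊆ S  — applicable
  S \ del = {ball_in(b4,rmD), robot_in(rmD)}
  ∪ add   = {ball_in(b4,rmD), carry(b1,right), robot_in(rmD)}

== RESULT ==
["ball_in(b4,rmD)", "carry(b1,right)", "robot_in(rmD)"]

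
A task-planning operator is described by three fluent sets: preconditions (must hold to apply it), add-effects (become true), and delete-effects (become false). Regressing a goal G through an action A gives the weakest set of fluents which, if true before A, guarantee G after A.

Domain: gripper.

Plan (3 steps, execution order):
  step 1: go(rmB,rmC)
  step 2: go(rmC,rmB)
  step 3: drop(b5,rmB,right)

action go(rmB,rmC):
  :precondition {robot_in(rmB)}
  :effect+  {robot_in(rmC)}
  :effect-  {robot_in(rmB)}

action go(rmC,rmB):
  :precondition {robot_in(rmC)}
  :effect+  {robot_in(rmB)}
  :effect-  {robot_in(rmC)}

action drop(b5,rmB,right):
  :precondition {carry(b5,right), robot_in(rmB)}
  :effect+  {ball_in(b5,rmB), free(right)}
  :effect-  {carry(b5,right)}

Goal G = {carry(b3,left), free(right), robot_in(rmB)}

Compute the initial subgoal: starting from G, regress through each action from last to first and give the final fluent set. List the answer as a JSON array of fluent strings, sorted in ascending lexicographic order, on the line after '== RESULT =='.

Work backward from the goal:
  through step 3 (drop(b5,rmB,right)): drop {free(right)}, keep {carry(b3,left), robot_in(rmB)}, require {carry(b5,right), robot_in(rmB)}
    → {carry(b3,left), carry(b5,right), robot_in(rmB)}
  through step 2 (go(rmC,rmB)): drop {robot_in(rmB)}, keep {carry(b3,left), carry(b5,right)}, require {robot_in(rmC)}
    → {carry(b3,left), carry(b5,right), robot_in(rmC)}
  through step 1 (go(rmB,rmC)): drop {robot_in(rmC)}, keep {carry(b3,left), carry(b5,right)}, require {robot_in(rmB)}
    → {carry(b3,left), carry(b5,right), robot_in(rmB)}

== RESULT ==
["carry(b3,left)", "carry(b5,right)", "robot_in(rmB)"]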